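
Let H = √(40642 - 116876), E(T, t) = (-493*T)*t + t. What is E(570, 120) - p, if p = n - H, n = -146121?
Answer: -33574959 + I*√76234 ≈ -3.3575e+7 + 276.1*I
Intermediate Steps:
E(T, t) = t - 493*T*t (E(T, t) = -493*T*t + t = t - 493*T*t)
H = I*√76234 (H = √(-76234) = I*√76234 ≈ 276.1*I)
p = -146121 - I*√76234 ≈ -1.4612e+5 - 276.1*I
E(570, 120) - p = 120*(1 - 493*570) - (-146121 - I*√76234) = 120*(1 - 281010) + (146121 + I*√76234) = 120*(-281009) + (146121 + I*√76234) = -33721080 + (146121 + I*√76234) = -33574959 + I*√76234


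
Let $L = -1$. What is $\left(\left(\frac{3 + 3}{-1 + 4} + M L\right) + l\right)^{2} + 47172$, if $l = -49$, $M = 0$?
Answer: $49381$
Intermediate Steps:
$\left(\left(\frac{3 + 3}{-1 + 4} + M L\right) + l\right)^{2} + 47172 = \left(\left(\frac{3 + 3}{-1 + 4} + 0 \left(-1\right)\right) - 49\right)^{2} + 47172 = \left(\left(\frac{6}{3} + 0\right) - 49\right)^{2} + 47172 = \left(\left(6 \cdot \frac{1}{3} + 0\right) - 49\right)^{2} + 47172 = \left(\left(2 + 0\right) - 49\right)^{2} + 47172 = \left(2 - 49\right)^{2} + 47172 = \left(-47\right)^{2} + 47172 = 2209 + 47172 = 49381$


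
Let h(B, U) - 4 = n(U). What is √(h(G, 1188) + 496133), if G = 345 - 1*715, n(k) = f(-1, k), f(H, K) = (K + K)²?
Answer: 7*√125337 ≈ 2478.2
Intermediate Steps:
f(H, K) = 4*K² (f(H, K) = (2*K)² = 4*K²)
n(k) = 4*k²
G = -370 (G = 345 - 715 = -370)
h(B, U) = 4 + 4*U²
√(h(G, 1188) + 496133) = √((4 + 4*1188²) + 496133) = √((4 + 4*1411344) + 496133) = √((4 + 5645376) + 496133) = √(5645380 + 496133) = √6141513 = 7*√125337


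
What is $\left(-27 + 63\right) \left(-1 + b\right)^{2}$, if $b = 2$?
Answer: $36$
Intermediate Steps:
$\left(-27 + 63\right) \left(-1 + b\right)^{2} = \left(-27 + 63\right) \left(-1 + 2\right)^{2} = 36 \cdot 1^{2} = 36 \cdot 1 = 36$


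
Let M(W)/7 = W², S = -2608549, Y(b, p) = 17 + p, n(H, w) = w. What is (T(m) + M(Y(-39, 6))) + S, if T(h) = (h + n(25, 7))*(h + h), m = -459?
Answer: -2189910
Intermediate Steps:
T(h) = 2*h*(7 + h) (T(h) = (h + 7)*(h + h) = (7 + h)*(2*h) = 2*h*(7 + h))
M(W) = 7*W²
(T(m) + M(Y(-39, 6))) + S = (2*(-459)*(7 - 459) + 7*(17 + 6)²) - 2608549 = (2*(-459)*(-452) + 7*23²) - 2608549 = (414936 + 7*529) - 2608549 = (414936 + 3703) - 2608549 = 418639 - 2608549 = -2189910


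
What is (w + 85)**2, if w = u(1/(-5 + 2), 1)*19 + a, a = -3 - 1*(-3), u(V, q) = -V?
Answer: 75076/9 ≈ 8341.8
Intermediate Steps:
a = 0 (a = -3 + 3 = 0)
w = 19/3 (w = -1/(-5 + 2)*19 + 0 = -1/(-3)*19 + 0 = -1*(-1/3)*19 + 0 = (1/3)*19 + 0 = 19/3 + 0 = 19/3 ≈ 6.3333)
(w + 85)**2 = (19/3 + 85)**2 = (274/3)**2 = 75076/9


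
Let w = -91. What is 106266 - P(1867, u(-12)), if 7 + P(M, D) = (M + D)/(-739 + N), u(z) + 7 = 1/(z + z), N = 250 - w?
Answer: 1015164335/9552 ≈ 1.0628e+5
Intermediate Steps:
N = 341 (N = 250 - 1*(-91) = 250 + 91 = 341)
u(z) = -7 + 1/(2*z) (u(z) = -7 + 1/(z + z) = -7 + 1/(2*z))
P(M, D) = -7 - D/398 - M/398 (P(M, D) = -7 + (M + D)/(-739 + 341) = -7 + (D + M)/(-398) = -7 + (D + M)*(-1/398) = -7 + (-D/398 - M/398) = -7 - D/398 - M/398)
106266 - P(1867, u(-12)) = 106266 - (-7 - (-7 + (½)/(-12))/398 - 1/398*1867) = 106266 - (-7 - (-7 + (½)*(-1/12))/398 - 1867/398) = 106266 - (-7 - (-7 - 1/24)/398 - 1867/398) = 106266 - (-7 - 1/398*(-169/24) - 1867/398) = 106266 - (-7 + 169/9552 - 1867/398) = 106266 - 1*(-111503/9552) = 106266 + 111503/9552 = 1015164335/9552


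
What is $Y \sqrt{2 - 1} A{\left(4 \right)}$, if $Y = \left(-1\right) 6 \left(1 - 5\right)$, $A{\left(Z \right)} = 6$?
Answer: $144$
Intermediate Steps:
$Y = 24$ ($Y = \left(-6\right) \left(-4\right) = 24$)
$Y \sqrt{2 - 1} A{\left(4 \right)} = 24 \sqrt{2 - 1} \cdot 6 = 24 \sqrt{1} \cdot 6 = 24 \cdot 1 \cdot 6 = 24 \cdot 6 = 144$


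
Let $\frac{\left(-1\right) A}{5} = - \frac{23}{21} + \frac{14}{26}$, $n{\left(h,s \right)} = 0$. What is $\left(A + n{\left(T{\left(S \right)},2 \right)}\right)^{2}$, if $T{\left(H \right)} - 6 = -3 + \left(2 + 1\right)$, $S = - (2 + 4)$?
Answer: $\frac{577600}{74529} \approx 7.75$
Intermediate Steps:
$S = -6$ ($S = \left(-1\right) 6 = -6$)
$T{\left(H \right)} = 6$ ($T{\left(H \right)} = 6 + \left(-3 + \left(2 + 1\right)\right) = 6 + \left(-3 + 3\right) = 6 + 0 = 6$)
$A = \frac{760}{273}$ ($A = - 5 \left(- \frac{23}{21} + \frac{14}{26}\right) = - 5 \left(\left(-23\right) \frac{1}{21} + 14 \cdot \frac{1}{26}\right) = - 5 \left(- \frac{23}{21} + \frac{7}{13}\right) = \left(-5\right) \left(- \frac{152}{273}\right) = \frac{760}{273} \approx 2.7839$)
$\left(A + n{\left(T{\left(S \right)},2 \right)}\right)^{2} = \left(\frac{760}{273} + 0\right)^{2} = \left(\frac{760}{273}\right)^{2} = \frac{577600}{74529}$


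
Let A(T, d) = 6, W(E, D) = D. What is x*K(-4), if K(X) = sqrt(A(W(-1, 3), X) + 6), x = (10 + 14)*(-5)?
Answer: -240*sqrt(3) ≈ -415.69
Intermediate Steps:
x = -120 (x = 24*(-5) = -120)
K(X) = 2*sqrt(3) (K(X) = sqrt(6 + 6) = sqrt(12) = 2*sqrt(3))
x*K(-4) = -240*sqrt(3)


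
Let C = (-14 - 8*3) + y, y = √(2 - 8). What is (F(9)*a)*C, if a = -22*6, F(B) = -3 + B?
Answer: 30096 - 792*I*√6 ≈ 30096.0 - 1940.0*I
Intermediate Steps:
y = I*√6 (y = √(-6) = I*√6 ≈ 2.4495*I)
C = -38 + I*√6 (C = (-14 - 8*3) + I*√6 = (-14 - 24) + I*√6 = -38 + I*√6 ≈ -38.0 + 2.4495*I)
a = -132
(F(9)*a)*C = ((-3 + 9)*(-132))*(-38 + I*√6) = (6*(-132))*(-38 + I*√6) = -792*(-38 + I*√6) = 30096 - 792*I*√6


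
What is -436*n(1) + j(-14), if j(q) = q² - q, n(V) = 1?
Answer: -226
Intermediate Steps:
-436*n(1) + j(-14) = -436*1 - 14*(-1 - 14) = -436 - 14*(-15) = -436 + 210 = -226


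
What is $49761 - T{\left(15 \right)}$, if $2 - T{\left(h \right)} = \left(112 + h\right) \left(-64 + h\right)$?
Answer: $43536$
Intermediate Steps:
$T{\left(h \right)} = 2 - \left(-64 + h\right) \left(112 + h\right)$ ($T{\left(h \right)} = 2 - \left(112 + h\right) \left(-64 + h\right) = 2 - \left(-64 + h\right) \left(112 + h\right)$)
$49761 - T{\left(15 \right)} = 49761 - \left(7170 - 15^{2} - 720\right) = 49761 - \left(7170 - 225 - 720\right) = 49761 - 6225 = 43536$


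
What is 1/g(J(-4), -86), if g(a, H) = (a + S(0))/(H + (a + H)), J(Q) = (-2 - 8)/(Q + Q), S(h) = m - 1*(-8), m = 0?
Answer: -683/37 ≈ -18.459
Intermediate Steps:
S(h) = 8 (S(h) = 0 - 1*(-8) = 0 + 8 = 8)
J(Q) = -5/Q (J(Q) = -10*1/(2*Q) = -5/Q)
g(a, H) = (8 + a)/(a + 2*H) (g(a, H) = (a + 8)/(H + (a + H)) = (8 + a)/(H + (H + a)) = (8 + a)/(a + 2*H))
1/g(J(-4), -86) = 1/((8 - 5/(-4))/(-5/(-4) + 2*(-86))) = 1/((8 - 5*(-¼))/(-5*(-¼) - 172)) = 1/((8 + 5/4)/(5/4 - 172)) = 1/((37/4)/(-683/4)) = 1/(-4/683*37/4) = 1/(-37/683) = -683/37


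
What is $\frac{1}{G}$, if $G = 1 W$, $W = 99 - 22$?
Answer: $\frac{1}{77} \approx 0.012987$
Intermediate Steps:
$W = 77$ ($W = 99 - 22 = 77$)
$G = 77$ ($G = 1 \cdot 77 = 77$)
$\frac{1}{G} = \frac{1}{77}$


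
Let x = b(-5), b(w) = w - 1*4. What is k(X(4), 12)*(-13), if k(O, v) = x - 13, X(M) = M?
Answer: 286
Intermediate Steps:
b(w) = -4 + w (b(w) = w - 4 = -4 + w)
x = -9 (x = -4 - 5 = -9)
k(O, v) = -22 (k(O, v) = -9 - 13 = -22)
k(X(4), 12)*(-13) = -22*(-13) = 286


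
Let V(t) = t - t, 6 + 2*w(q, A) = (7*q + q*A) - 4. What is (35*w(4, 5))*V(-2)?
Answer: 0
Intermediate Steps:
w(q, A) = -5 + 7*q/2 + A*q/2 (w(q, A) = -3 + ((7*q + q*A) - 4)/2 = -3 + ((7*q + A*q) - 4)/2 = -3 + (-4 + 7*q + A*q)/2 = -3 + (-2 + 7*q/2 + A*q/2) = -5 + 7*q/2 + A*q/2)
V(t) = 0
(35*w(4, 5))*V(-2) = (35*(-5 + (7/2)*4 + (1/2)*5*4))*0 = (35*(-5 + 14 + 10))*0 = (35*19)*0 = 665*0 = 0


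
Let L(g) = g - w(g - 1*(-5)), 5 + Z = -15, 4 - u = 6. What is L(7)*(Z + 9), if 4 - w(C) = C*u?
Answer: 231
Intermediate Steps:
u = -2 (u = 4 - 1*6 = 4 - 6 = -2)
Z = -20 (Z = -5 - 15 = -20)
w(C) = 4 + 2*C (w(C) = 4 - C*(-2) = 4 - (-2)*C = 4 + 2*C)
L(g) = -14 - g (L(g) = g - (4 + 2*(g - 1*(-5))) = g - (4 + 2*(g + 5)) = g - (4 + 2*(5 + g)) = g - (4 + (10 + 2*g)) = g - (14 + 2*g) = g + (-14 - 2*g) = -14 - g)
L(7)*(Z + 9) = (-14 - 1*7)*(-20 + 9) = (-14 - 7)*(-11) = -21*(-11) = 231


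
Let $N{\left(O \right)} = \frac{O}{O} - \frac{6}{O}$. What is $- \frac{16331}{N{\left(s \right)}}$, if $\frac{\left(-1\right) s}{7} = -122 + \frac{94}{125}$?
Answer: $- \frac{288764742}{17557} \approx -16447.0$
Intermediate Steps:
$s = \frac{106092}{125}$ ($s = - 7 \left(-122 + \frac{94}{125}\right) = \left(-7\right) \left(- \frac{15156}{125}\right) = \frac{106092}{125} \approx 848.74$)
$N{\left(O \right)} = 1 - \frac{6}{O}$
$- \frac{16331}{N{\left(s \right)}} = - \frac{16331}{\frac{1}{\frac{106092}{125}} \left(-6 + \frac{106092}{125}\right)} = - \frac{16331}{\frac{125}{106092} \cdot \frac{105342}{125}} = - \frac{16331}{\frac{17557}{17682}} = \left(-16331\right) \frac{17682}{17557} = - \frac{288764742}{17557}$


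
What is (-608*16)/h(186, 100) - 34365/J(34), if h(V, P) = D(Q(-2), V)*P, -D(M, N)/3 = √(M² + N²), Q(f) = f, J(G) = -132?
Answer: 11455/44 + 608*√346/64875 ≈ 260.52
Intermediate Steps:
D(M, N) = -3*√(M² + N²)
h(V, P) = -3*P*√(4 + V²) (h(V, P) = (-3*√((-2)² + V²))*P = (-3*√(4 + V²))*P = -3*P*√(4 + V²))
(-608*16)/h(186, 100) - 34365/J(34) = (-608*16)/((-3*100*√(4 + 186²))) - 34365/(-132) = -9728*(-1/(300*√(4 + 34596))) - 34365*(-1/132) = -9728*(-√346/1038000) + 11455/44 = -(-608)*√346/64875 + 11455/44 = 608*√346/64875 + 11455/44 = 11455/44 + 608*√346/64875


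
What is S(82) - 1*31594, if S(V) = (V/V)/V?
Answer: -2590707/82 ≈ -31594.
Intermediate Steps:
S(V) = 1/V
S(82) - 1*31594 = 1/82 - 1*31594 = 1/82 - 31594 = -2590707/82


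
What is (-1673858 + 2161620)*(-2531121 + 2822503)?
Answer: 142125067084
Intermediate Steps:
(-1673858 + 2161620)*(-2531121 + 2822503) = 487762*291382 = 142125067084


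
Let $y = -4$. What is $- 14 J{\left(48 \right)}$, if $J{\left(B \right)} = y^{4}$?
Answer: $-3584$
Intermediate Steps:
$J{\left(B \right)} = 256$ ($J{\left(B \right)} = \left(-4\right)^{4} = 256$)
$- 14 J{\left(48 \right)} = \left(-14\right) 256 = -3584$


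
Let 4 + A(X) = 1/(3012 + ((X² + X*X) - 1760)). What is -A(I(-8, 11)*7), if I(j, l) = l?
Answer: 52439/13110 ≈ 3.9999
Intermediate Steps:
A(X) = -4 + 1/(1252 + 2*X²) (A(X) = -4 + 1/(3012 + ((X² + X*X) - 1760)) = -4 + 1/(3012 + ((X² + X²) - 1760)) = -4 + 1/(3012 + (2*X² - 1760)) = -4 + 1/(3012 + (-1760 + 2*X²)) = -4 + 1/(1252 + 2*X²))
-A(I(-8, 11)*7) = -(-5007 - 8*(11*7)²)/(2*(626 + (11*7)²)) = -(-5007 - 8*77²)/(2*(626 + 77²)) = -(-5007 - 8*5929)/(2*(626 + 5929)) = -(-5007 - 47432)/(2*6555) = -(-52439)/(2*6555) = -1*(-52439/13110) = 52439/13110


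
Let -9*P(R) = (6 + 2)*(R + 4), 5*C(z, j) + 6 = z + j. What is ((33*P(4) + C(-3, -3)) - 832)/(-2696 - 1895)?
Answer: 16036/68865 ≈ 0.23286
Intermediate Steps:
C(z, j) = -6/5 + j/5 + z/5 (C(z, j) = -6/5 + (z + j)/5 = -6/5 + (j + z)/5 = -6/5 + (j/5 + z/5) = -6/5 + j/5 + z/5)
P(R) = -32/9 - 8*R/9 (P(R) = -(6 + 2)*(R + 4)/9 = -8*(4 + R)/9 = -(32 + 8*R)/9 = -32/9 - 8*R/9)
((33*P(4) + C(-3, -3)) - 832)/(-2696 - 1895) = ((33*(-32/9 - 8/9*4) + (-6/5 + (1/5)*(-3) + (1/5)*(-3))) - 832)/(-2696 - 1895) = ((33*(-32/9 - 32/9) + (-6/5 - 3/5 - 3/5)) - 832)/(-4591) = ((33*(-64/9) - 12/5) - 832)*(-1/4591) = ((-704/3 - 12/5) - 832)*(-1/4591) = (-3556/15 - 832)*(-1/4591) = -16036/15*(-1/4591) = 16036/68865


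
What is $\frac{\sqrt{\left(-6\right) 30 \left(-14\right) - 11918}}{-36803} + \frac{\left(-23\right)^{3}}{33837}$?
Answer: $- \frac{12167}{33837} - \frac{i \sqrt{9398}}{36803} \approx -0.35958 - 0.0026341 i$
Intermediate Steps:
$\frac{\sqrt{\left(-6\right) 30 \left(-14\right) - 11918}}{-36803} + \frac{\left(-23\right)^{3}}{33837} = \sqrt{\left(-180\right) \left(-14\right) - 11918} \left(- \frac{1}{36803}\right) - \frac{12167}{33837} = \sqrt{2520 - 11918} \left(- \frac{1}{36803}\right) - \frac{12167}{33837} = \sqrt{-9398} \left(- \frac{1}{36803}\right) - \frac{12167}{33837} = i \sqrt{9398} \left(- \frac{1}{36803}\right) - \frac{12167}{33837} = - \frac{i \sqrt{9398}}{36803} - \frac{12167}{33837} = - \frac{12167}{33837} - \frac{i \sqrt{9398}}{36803}$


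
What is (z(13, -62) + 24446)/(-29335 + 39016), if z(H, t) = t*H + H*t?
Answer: 3262/1383 ≈ 2.3586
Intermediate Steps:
z(H, t) = 2*H*t (z(H, t) = H*t + H*t = 2*H*t)
(z(13, -62) + 24446)/(-29335 + 39016) = (2*13*(-62) + 24446)/(-29335 + 39016) = (-1612 + 24446)/9681 = 22834*(1/9681) = 3262/1383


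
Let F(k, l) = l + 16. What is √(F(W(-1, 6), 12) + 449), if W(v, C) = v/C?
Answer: 3*√53 ≈ 21.840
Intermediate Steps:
F(k, l) = 16 + l
√(F(W(-1, 6), 12) + 449) = √((16 + 12) + 449) = √(28 + 449) = √477 = 3*√53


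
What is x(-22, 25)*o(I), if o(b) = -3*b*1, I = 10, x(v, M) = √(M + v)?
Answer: -30*√3 ≈ -51.962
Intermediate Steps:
o(b) = -3*b
x(-22, 25)*o(I) = √(25 - 22)*(-3*10) = √3*(-30) = -30*√3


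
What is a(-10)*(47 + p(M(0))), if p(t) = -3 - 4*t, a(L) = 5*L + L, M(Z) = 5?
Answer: -1440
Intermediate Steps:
a(L) = 6*L
a(-10)*(47 + p(M(0))) = (6*(-10))*(47 + (-3 - 4*5)) = -60*(47 + (-3 - 20)) = -60*(47 - 23) = -60*24 = -1440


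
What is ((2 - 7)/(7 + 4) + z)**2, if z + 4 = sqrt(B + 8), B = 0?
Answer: 3369/121 - 196*sqrt(2)/11 ≈ 2.6443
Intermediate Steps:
z = -4 + 2*sqrt(2) (z = -4 + sqrt(0 + 8) = -4 + sqrt(8) = -4 + 2*sqrt(2) ≈ -1.1716)
((2 - 7)/(7 + 4) + z)**2 = ((2 - 7)/(7 + 4) + (-4 + 2*sqrt(2)))**2 = (-5/11 + (-4 + 2*sqrt(2)))**2 = (-49/11 + 2*sqrt(2))**2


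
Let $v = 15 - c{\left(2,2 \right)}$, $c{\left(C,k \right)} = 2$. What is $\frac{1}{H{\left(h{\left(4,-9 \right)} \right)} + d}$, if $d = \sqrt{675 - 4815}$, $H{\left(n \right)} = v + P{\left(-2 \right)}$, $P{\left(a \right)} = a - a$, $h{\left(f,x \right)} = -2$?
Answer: $\frac{13}{4309} - \frac{6 i \sqrt{115}}{4309} \approx 0.0030169 - 0.014932 i$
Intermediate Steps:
$P{\left(a \right)} = 0$
$v = 13$ ($v = 15 - 2 = 13$)
$H{\left(n \right)} = 13$ ($H{\left(n \right)} = 13 + 0 = 13$)
$d = 6 i \sqrt{115}$ ($d = \sqrt{-4140} = 6 i \sqrt{115} \approx 64.343 i$)
$\frac{1}{H{\left(h{\left(4,-9 \right)} \right)} + d} = \frac{1}{13 + 6 i \sqrt{115}}$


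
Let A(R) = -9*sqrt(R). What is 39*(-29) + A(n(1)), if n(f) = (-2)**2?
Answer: -1149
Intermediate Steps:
n(f) = 4
39*(-29) + A(n(1)) = 39*(-29) - 9*sqrt(4) = -1131 - 9*2 = -1131 - 18 = -1149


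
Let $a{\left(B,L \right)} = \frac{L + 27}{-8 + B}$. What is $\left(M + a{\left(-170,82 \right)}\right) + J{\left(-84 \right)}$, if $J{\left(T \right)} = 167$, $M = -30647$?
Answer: $- \frac{5425549}{178} \approx -30481.0$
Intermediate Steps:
$a{\left(B,L \right)} = \frac{27 + L}{-8 + B}$
$\left(M + a{\left(-170,82 \right)}\right) + J{\left(-84 \right)} = \left(-30647 + \frac{27 + 82}{-8 - 170}\right) + 167 = \left(-30647 + \frac{1}{-178} \cdot 109\right) + 167 = \left(-30647 - \frac{109}{178}\right) + 167 = - \frac{5455275}{178} + 167 = - \frac{5425549}{178}$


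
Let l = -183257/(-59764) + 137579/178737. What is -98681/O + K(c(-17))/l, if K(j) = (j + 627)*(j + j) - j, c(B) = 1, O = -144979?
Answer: 29963477097260705/91397165496799 ≈ 327.84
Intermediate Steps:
l = 3152082905/821695236 (l = -183257*(-1/59764) + 137579*(1/178737) = 183257/59764 + 10583/13749 = 3152082905/821695236 ≈ 3.8361)
K(j) = -j + 2*j*(627 + j) (K(j) = (627 + j)*(2*j) - j = 2*j*(627 + j) - j = -j + 2*j*(627 + j))
-98681/O + K(c(-17))/l = -98681/(-144979) + (1*(1253 + 2*1))/(3152082905/821695236) = -98681*(-1/144979) + (1*(1253 + 2))*(821695236/3152082905) = 98681/144979 + (1*1255)*(821695236/3152082905) = 98681/144979 + 1255*(821695236/3152082905) = 98681/144979 + 206245504236/630416581 = 29963477097260705/91397165496799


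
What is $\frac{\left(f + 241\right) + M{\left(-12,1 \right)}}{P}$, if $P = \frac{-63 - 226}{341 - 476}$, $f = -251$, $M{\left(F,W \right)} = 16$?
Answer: $\frac{810}{289} \approx 2.8028$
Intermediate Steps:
$P = \frac{289}{135}$ ($P = - \frac{289}{-135} = \left(-289\right) \left(- \frac{1}{135}\right) = \frac{289}{135} \approx 2.1407$)
$\frac{\left(f + 241\right) + M{\left(-12,1 \right)}}{P} = \frac{\left(-251 + 241\right) + 16}{\frac{289}{135}} = \left(-10 + 16\right) \frac{135}{289} = 6 \cdot \frac{135}{289} = \frac{810}{289}$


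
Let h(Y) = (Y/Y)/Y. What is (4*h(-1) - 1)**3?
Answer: -125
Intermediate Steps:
h(Y) = 1/Y
(4*h(-1) - 1)**3 = (4/(-1) - 1)**3 = (4*(-1) - 1)**3 = (-4 - 1)**3 = (-5)**3 = -125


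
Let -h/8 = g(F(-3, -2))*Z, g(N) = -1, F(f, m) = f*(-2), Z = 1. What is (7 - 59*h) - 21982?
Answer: -22447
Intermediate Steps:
F(f, m) = -2*f
h = 8 (h = -(-8) = -8*(-1) = 8)
(7 - 59*h) - 21982 = (7 - 59*8) - 21982 = (7 - 472) - 21982 = -465 - 21982 = -22447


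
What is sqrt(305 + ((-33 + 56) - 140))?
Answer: 2*sqrt(47) ≈ 13.711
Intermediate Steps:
sqrt(305 + ((-33 + 56) - 140)) = sqrt(305 + (23 - 140)) = sqrt(305 - 117) = sqrt(188) = 2*sqrt(47)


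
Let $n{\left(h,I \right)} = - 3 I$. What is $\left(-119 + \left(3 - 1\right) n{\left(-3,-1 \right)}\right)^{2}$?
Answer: $12769$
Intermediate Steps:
$\left(-119 + \left(3 - 1\right) n{\left(-3,-1 \right)}\right)^{2} = \left(-119 + \left(3 - 1\right) \left(\left(-3\right) \left(-1\right)\right)\right)^{2} = \left(-119 + 2 \cdot 3\right)^{2} = \left(-119 + 6\right)^{2} = \left(-113\right)^{2} = 12769$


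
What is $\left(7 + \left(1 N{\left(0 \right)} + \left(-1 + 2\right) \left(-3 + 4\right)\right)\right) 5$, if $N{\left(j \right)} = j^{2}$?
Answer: $40$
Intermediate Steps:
$\left(7 + \left(1 N{\left(0 \right)} + \left(-1 + 2\right) \left(-3 + 4\right)\right)\right) 5 = \left(7 + \left(1 \cdot 0^{2} + \left(-1 + 2\right) \left(-3 + 4\right)\right)\right) 5 = \left(7 + \left(1 \cdot 0 + 1 \cdot 1\right)\right) 5 = \left(7 + \left(0 + 1\right)\right) 5 = \left(7 + 1\right) 5 = 8 \cdot 5 = 40$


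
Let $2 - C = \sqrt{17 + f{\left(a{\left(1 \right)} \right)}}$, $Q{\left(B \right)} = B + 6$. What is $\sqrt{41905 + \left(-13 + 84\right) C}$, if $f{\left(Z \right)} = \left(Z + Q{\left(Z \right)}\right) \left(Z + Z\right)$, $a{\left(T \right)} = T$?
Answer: $\sqrt{42047 - 71 \sqrt{33}} \approx 204.06$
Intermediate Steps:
$Q{\left(B \right)} = 6 + B$
$f{\left(Z \right)} = 2 Z \left(6 + 2 Z\right)$ ($f{\left(Z \right)} = \left(Z + \left(6 + Z\right)\right) \left(Z + Z\right) = \left(6 + 2 Z\right) 2 Z = 2 Z \left(6 + 2 Z\right)$)
$C = 2 - \sqrt{33}$ ($C = 2 - \sqrt{17 + 4 \cdot 1 \left(3 + 1\right)} = 2 - \sqrt{17 + 4 \cdot 1 \cdot 4} = 2 - \sqrt{17 + 16} = 2 - \sqrt{33} \approx -3.7446$)
$\sqrt{41905 + \left(-13 + 84\right) C} = \sqrt{41905 + \left(-13 + 84\right) \left(2 - \sqrt{33}\right)} = \sqrt{41905 + 71 \left(2 - \sqrt{33}\right)} = \sqrt{41905 + \left(142 - 71 \sqrt{33}\right)} = \sqrt{42047 - 71 \sqrt{33}}$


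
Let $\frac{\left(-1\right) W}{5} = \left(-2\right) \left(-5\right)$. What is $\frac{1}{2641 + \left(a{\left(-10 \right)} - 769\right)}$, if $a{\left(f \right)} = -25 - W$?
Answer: $\frac{1}{1897} \approx 0.00052715$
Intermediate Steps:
$W = -50$ ($W = - 5 \left(\left(-2\right) \left(-5\right)\right) = \left(-5\right) 10 = -50$)
$a{\left(f \right)} = 25$ ($a{\left(f \right)} = -25 - -50 = -25 + 50 = 25$)
$\frac{1}{2641 + \left(a{\left(-10 \right)} - 769\right)} = \frac{1}{2641 + \left(25 - 769\right)} = \frac{1}{2641 - 744} = \frac{1}{1897}$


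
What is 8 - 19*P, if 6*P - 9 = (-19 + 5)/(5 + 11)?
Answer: -851/48 ≈ -17.729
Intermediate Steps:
P = 65/48 (P = 3/2 + ((-19 + 5)/(5 + 11))/6 = 3/2 + (-14/16)/6 = 3/2 + (-14*1/16)/6 = 3/2 + (⅙)*(-7/8) = 3/2 - 7/48 = 65/48 ≈ 1.3542)
8 - 19*P = 8 - 19*65/48 = 8 - 1235/48 = -851/48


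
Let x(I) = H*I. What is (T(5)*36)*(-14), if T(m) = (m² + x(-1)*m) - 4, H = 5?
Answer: 2016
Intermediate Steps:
x(I) = 5*I
T(m) = -4 + m² - 5*m (T(m) = (m² + (5*(-1))*m) - 4 = (m² - 5*m) - 4 = -4 + m² - 5*m)
(T(5)*36)*(-14) = ((-4 + 5² - 5*5)*36)*(-14) = ((-4 + 25 - 25)*36)*(-14) = -4*36*(-14) = -144*(-14) = 2016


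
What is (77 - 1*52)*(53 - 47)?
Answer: 150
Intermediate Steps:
(77 - 1*52)*(53 - 47) = (77 - 52)*6 = 25*6 = 150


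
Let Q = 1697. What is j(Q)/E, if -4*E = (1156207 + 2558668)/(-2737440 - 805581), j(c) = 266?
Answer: 3769774344/3714875 ≈ 1014.8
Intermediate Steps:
E = 3714875/14172084 (E = -(1156207 + 2558668)/(4*(-2737440 - 805581)) = -3714875/(4*(-3543021)) = -3714875*(-1)/(4*3543021) = -¼*(-3714875/3543021) = 3714875/14172084 ≈ 0.26213)
j(Q)/E = 266/(3714875/14172084) = 266*(14172084/3714875) = 3769774344/3714875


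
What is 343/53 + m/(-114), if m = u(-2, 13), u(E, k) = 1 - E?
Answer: 12981/2014 ≈ 6.4454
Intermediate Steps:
m = 3 (m = 1 - 1*(-2) = 1 + 2 = 3)
343/53 + m/(-114) = 343/53 + 3/(-114) = 343*(1/53) + 3*(-1/114) = 343/53 - 1/38 = 12981/2014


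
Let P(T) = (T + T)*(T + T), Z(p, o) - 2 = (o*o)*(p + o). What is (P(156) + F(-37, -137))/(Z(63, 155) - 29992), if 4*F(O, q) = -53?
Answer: 389323/20829840 ≈ 0.018691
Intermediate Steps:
F(O, q) = -53/4 (F(O, q) = (1/4)*(-53) = -53/4)
Z(p, o) = 2 + o**2*(o + p) (Z(p, o) = 2 + (o*o)*(p + o) = 2 + o**2*(o + p))
P(T) = 4*T**2 (P(T) = (2*T)*(2*T) = 4*T**2)
(P(156) + F(-37, -137))/(Z(63, 155) - 29992) = (4*156**2 - 53/4)/((2 + 155**3 + 63*155**2) - 29992) = (4*24336 - 53/4)/((2 + 3723875 + 63*24025) - 29992) = (97344 - 53/4)/((2 + 3723875 + 1513575) - 29992) = 389323/(4*(5237452 - 29992)) = (389323/4)/5207460 = (389323/4)*(1/5207460) = 389323/20829840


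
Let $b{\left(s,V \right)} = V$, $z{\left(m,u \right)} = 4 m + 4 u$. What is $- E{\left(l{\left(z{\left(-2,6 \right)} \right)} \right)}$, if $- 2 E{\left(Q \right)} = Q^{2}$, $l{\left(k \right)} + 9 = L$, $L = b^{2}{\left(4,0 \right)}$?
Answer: $\frac{81}{2} \approx 40.5$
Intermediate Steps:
$L = 0$ ($L = 0^{2} = 0$)
$l{\left(k \right)} = -9$ ($l{\left(k \right)} = -9 + 0 = -9$)
$E{\left(Q \right)} = - \frac{Q^{2}}{2}$
$- E{\left(l{\left(z{\left(-2,6 \right)} \right)} \right)} = - \frac{\left(-1\right) \left(-9\right)^{2}}{2} = - \frac{\left(-1\right) 81}{2} = \left(-1\right) \left(- \frac{81}{2}\right) = \frac{81}{2}$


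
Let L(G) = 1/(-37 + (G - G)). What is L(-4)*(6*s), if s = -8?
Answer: 48/37 ≈ 1.2973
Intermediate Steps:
L(G) = -1/37 (L(G) = 1/(-37 + 0) = 1/(-37) = -1/37)
L(-4)*(6*s) = -6*(-8)/37 = -1/37*(-48) = 48/37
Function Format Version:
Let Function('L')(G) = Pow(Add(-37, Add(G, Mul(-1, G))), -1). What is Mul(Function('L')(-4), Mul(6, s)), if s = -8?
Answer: Rational(48, 37) ≈ 1.2973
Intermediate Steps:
Function('L')(G) = Rational(-1, 37) (Function('L')(G) = Pow(Add(-37, 0), -1) = Pow(-37, -1) = Rational(-1, 37))
Mul(Function('L')(-4), Mul(6, s)) = Mul(Rational(-1, 37), Mul(6, -8)) = Mul(Rational(-1, 37), -48) = Rational(48, 37)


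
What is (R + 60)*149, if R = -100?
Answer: -5960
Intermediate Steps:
(R + 60)*149 = (-100 + 60)*149 = -40*149 = -5960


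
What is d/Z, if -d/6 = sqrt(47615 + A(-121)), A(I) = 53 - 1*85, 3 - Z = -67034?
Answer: -18*sqrt(5287)/67037 ≈ -0.019524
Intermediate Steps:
Z = 67037 (Z = 3 - 1*(-67034) = 3 + 67034 = 67037)
A(I) = -32 (A(I) = 53 - 85 = -32)
d = -18*sqrt(5287) (d = -6*sqrt(47615 - 32) = -18*sqrt(5287) ≈ -1308.8)
d/Z = -18*sqrt(5287)/67037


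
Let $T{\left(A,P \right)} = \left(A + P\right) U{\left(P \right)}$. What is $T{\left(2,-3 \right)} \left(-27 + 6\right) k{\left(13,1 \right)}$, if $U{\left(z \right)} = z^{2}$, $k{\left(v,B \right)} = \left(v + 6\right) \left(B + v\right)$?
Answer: $50274$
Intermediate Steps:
$k{\left(v,B \right)} = \left(6 + v\right) \left(B + v\right)$
$T{\left(A,P \right)} = P^{2} \left(A + P\right)$ ($T{\left(A,P \right)} = \left(A + P\right) P^{2} = P^{2} \left(A + P\right)$)
$T{\left(2,-3 \right)} \left(-27 + 6\right) k{\left(13,1 \right)} = \left(-3\right)^{2} \left(2 - 3\right) \left(-27 + 6\right) \left(13^{2} + 6 \cdot 1 + 6 \cdot 13 + 1 \cdot 13\right) = 9 \left(-1\right) \left(-21\right) \left(169 + 6 + 78 + 13\right) = \left(-9\right) \left(-21\right) 266 = 189 \cdot 266 = 50274$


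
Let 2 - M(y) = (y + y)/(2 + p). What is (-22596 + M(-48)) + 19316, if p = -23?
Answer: -22978/7 ≈ -3282.6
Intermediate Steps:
M(y) = 2 + 2*y/21 (M(y) = 2 - (y + y)/(2 - 23) = 2 - 2*y/(-21) = 2 - 2*y*(-1)/21 = 2 - (-2)*y/21 = 2 + 2*y/21)
(-22596 + M(-48)) + 19316 = (-22596 + (2 + (2/21)*(-48))) + 19316 = (-22596 + (2 - 32/7)) + 19316 = (-22596 - 18/7) + 19316 = -158190/7 + 19316 = -22978/7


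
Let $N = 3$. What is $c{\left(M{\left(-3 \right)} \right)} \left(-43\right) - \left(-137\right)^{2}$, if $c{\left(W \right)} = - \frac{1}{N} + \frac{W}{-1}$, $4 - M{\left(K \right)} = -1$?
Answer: $- \frac{55619}{3} \approx -18540.0$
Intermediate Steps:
$M{\left(K \right)} = 5$ ($M{\left(K \right)} = 4 - -1 = 4 + 1 = 5$)
$c{\left(W \right)} = - \frac{1}{3} - W$ ($c{\left(W \right)} = - \frac{1}{3} + \frac{W}{-1} = \left(-1\right) \frac{1}{3} + W \left(-1\right) = - \frac{1}{3} - W$)
$c{\left(M{\left(-3 \right)} \right)} \left(-43\right) - \left(-137\right)^{2} = \left(- \frac{1}{3} - 5\right) \left(-43\right) - \left(-137\right)^{2} = \left(- \frac{1}{3} - 5\right) \left(-43\right) - 18769 = \left(- \frac{16}{3}\right) \left(-43\right) - 18769 = \frac{688}{3} - 18769 = - \frac{55619}{3}$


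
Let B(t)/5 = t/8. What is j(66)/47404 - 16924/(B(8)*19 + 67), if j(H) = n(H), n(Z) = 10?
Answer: -200565919/1919862 ≈ -104.47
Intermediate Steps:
j(H) = 10
B(t) = 5*t/8 (B(t) = 5*(t/8) = 5*t/8)
j(66)/47404 - 16924/(B(8)*19 + 67) = 10/47404 - 16924/(((5/8)*8)*19 + 67) = 10*(1/47404) - 16924/(5*19 + 67) = 5/23702 - 16924/(95 + 67) = 5/23702 - 16924/162 = 5/23702 - 16924*1/162 = 5/23702 - 8462/81 = -200565919/1919862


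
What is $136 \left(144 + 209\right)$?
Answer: $48008$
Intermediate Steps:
$136 \left(144 + 209\right) = 136 \cdot 353 = 48008$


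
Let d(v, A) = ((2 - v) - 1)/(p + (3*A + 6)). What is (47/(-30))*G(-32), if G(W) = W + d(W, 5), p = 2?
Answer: 33041/690 ≈ 47.885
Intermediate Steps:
d(v, A) = (1 - v)/(8 + 3*A) (d(v, A) = ((2 - v) - 1)/(2 + (3*A + 6)) = (1 - v)/(2 + (6 + 3*A)) = (1 - v)/(8 + 3*A))
G(W) = 1/23 + 22*W/23 (G(W) = W + (1 - W)/(8 + 3*5) = W + (1 - W)/(8 + 15) = W + (1 - W)/23 = W + (1/23 - W/23) = 1/23 + 22*W/23)
(47/(-30))*G(-32) = (47/(-30))*(1/23 + (22/23)*(-32)) = (47*(-1/30))*(1/23 - 704/23) = -47/30*(-703/23) = 33041/690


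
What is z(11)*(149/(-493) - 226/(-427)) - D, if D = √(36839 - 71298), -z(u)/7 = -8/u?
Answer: 34760/30073 - I*√34459 ≈ 1.1559 - 185.63*I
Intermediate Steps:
z(u) = 56/u (z(u) = -(-56)/u = 56/u)
D = I*√34459 (D = √(-34459) = I*√34459 ≈ 185.63*I)
z(11)*(149/(-493) - 226/(-427)) - D = (56/11)*(149/(-493) - 226/(-427)) - I*√34459 = (56*(1/11))*(149*(-1/493) - 226*(-1/427)) - I*√34459 = 56*(-149/493 + 226/427)/11 - I*√34459 = (56/11)*(47795/210511) - I*√34459 = 34760/30073 - I*√34459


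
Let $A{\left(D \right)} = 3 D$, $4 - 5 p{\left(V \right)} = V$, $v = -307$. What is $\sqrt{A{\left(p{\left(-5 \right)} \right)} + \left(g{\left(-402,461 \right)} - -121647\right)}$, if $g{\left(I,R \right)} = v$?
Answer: $\frac{\sqrt{3033635}}{5} \approx 348.35$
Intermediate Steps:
$g{\left(I,R \right)} = -307$
$p{\left(V \right)} = \frac{4}{5} - \frac{V}{5}$
$\sqrt{A{\left(p{\left(-5 \right)} \right)} + \left(g{\left(-402,461 \right)} - -121647\right)} = \sqrt{3 \left(\frac{4}{5} - -1\right) - -121340} = \sqrt{3 \left(\frac{4}{5} + 1\right) + \left(-307 + 121647\right)} = \sqrt{3 \cdot \frac{9}{5} + 121340} = \sqrt{\frac{27}{5} + 121340} = \sqrt{\frac{606727}{5}} = \frac{\sqrt{3033635}}{5}$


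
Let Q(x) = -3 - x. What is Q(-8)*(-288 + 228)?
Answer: -300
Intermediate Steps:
Q(-8)*(-288 + 228) = (-3 - 1*(-8))*(-288 + 228) = (-3 + 8)*(-60) = 5*(-60) = -300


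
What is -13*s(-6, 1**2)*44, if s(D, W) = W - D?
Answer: -4004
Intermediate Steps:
-13*s(-6, 1**2)*44 = -13*(1**2 - 1*(-6))*44 = -13*(1 + 6)*44 = -13*7*44 = -91*44 = -4004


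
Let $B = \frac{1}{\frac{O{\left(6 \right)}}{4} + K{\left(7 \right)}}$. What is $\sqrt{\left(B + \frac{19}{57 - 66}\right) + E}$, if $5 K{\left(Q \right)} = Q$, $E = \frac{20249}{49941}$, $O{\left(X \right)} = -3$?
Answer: $\frac{i \sqrt{7830182802}}{216411} \approx 0.40889 i$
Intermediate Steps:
$E = \frac{20249}{49941}$ ($E = 20249 \cdot \frac{1}{49941} = \frac{20249}{49941} \approx 0.40546$)
$K{\left(Q \right)} = \frac{Q}{5}$
$B = \frac{20}{13}$ ($B = \frac{1}{- \frac{3}{4} + \frac{1}{5} \cdot 7} = \frac{1}{\left(-3\right) \frac{1}{4} + \frac{7}{5}} = \frac{1}{- \frac{3}{4} + \frac{7}{5}} = \frac{1}{\frac{13}{20}} = \frac{20}{13} \approx 1.5385$)
$\sqrt{\left(B + \frac{19}{57 - 66}\right) + E} = \sqrt{\left(\frac{20}{13} + \frac{19}{57 - 66}\right) + \frac{20249}{49941}} = \sqrt{\left(\frac{20}{13} + \frac{19}{-9}\right) + \frac{20249}{49941}} = \sqrt{\left(\frac{20}{13} + 19 \left(- \frac{1}{9}\right)\right) + \frac{20249}{49941}} = \sqrt{\left(\frac{20}{13} - \frac{19}{9}\right) + \frac{20249}{49941}} = \sqrt{- \frac{67}{117} + \frac{20249}{49941}} = \sqrt{- \frac{36182}{216411}} = \frac{i \sqrt{7830182802}}{216411}$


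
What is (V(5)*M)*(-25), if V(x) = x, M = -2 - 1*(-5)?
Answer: -375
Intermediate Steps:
M = 3 (M = -2 + 5 = 3)
(V(5)*M)*(-25) = (5*3)*(-25) = 15*(-25) = -375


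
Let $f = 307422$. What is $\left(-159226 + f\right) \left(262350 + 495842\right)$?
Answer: $112361021632$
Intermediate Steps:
$\left(-159226 + f\right) \left(262350 + 495842\right) = \left(-159226 + 307422\right) \left(262350 + 495842\right) = 148196 \cdot 758192 = 112361021632$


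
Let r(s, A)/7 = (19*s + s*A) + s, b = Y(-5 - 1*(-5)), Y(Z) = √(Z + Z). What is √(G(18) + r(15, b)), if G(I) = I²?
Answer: 2*√606 ≈ 49.234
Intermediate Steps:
Y(Z) = √2*√Z (Y(Z) = √(2*Z) = √2*√Z)
b = 0 (b = √2*√(-5 - 1*(-5)) = √2*√(-5 + 5) = √2*√0 = √2*0 = 0)
r(s, A) = 140*s + 7*A*s (r(s, A) = 7*((19*s + s*A) + s) = 7*((19*s + A*s) + s) = 7*(20*s + A*s) = 140*s + 7*A*s)
√(G(18) + r(15, b)) = √(18² + 7*15*(20 + 0)) = √(324 + 7*15*20) = √(324 + 2100) = √2424 = 2*√606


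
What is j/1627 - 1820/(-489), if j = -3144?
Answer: 1423724/795603 ≈ 1.7895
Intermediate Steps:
j/1627 - 1820/(-489) = -3144/1627 - 1820/(-489) = -3144*1/1627 - 1820*(-1/489) = -3144/1627 + 1820/489 = 1423724/795603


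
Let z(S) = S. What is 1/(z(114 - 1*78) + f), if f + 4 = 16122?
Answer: 1/16154 ≈ 6.1904e-5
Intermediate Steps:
f = 16118 (f = -4 + 16122 = 16118)
1/(z(114 - 1*78) + f) = 1/((114 - 1*78) + 16118) = 1/((114 - 78) + 16118) = 1/(36 + 16118) = 1/16154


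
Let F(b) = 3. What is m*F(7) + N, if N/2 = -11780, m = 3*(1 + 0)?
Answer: -23551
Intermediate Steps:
m = 3 (m = 3*1 = 3)
N = -23560 (N = 2*(-11780) = -23560)
m*F(7) + N = 3*3 - 23560 = 9 - 23560 = -23551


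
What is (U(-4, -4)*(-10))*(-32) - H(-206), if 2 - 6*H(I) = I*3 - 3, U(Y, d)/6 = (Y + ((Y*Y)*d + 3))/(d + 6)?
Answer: -375023/6 ≈ -62504.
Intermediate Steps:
U(Y, d) = 6*(3 + Y + d*Y²)/(6 + d) (U(Y, d) = 6*((Y + ((Y*Y)*d + 3))/(d + 6)) = 6*((Y + (Y²*d + 3))/(6 + d)) = 6*((Y + (d*Y² + 3))/(6 + d)) = 6*((Y + (3 + d*Y²))/(6 + d)) = 6*((3 + Y + d*Y²)/(6 + d)) = 6*(3 + Y + d*Y²)/(6 + d))
H(I) = ⅚ - I/2 (H(I) = ⅓ - (I*3 - 3)/6 = ⅓ - (3*I - 3)/6 = ⅓ - (-3 + 3*I)/6 = ⅓ + (½ - I/2) = ⅚ - I/2)
(U(-4, -4)*(-10))*(-32) - H(-206) = ((6*(3 - 4 - 4*(-4)²)/(6 - 4))*(-10))*(-32) - (⅚ - ½*(-206)) = ((6*(3 - 4 - 4*16)/2)*(-10))*(-32) - (⅚ + 103) = ((6*(½)*(3 - 4 - 64))*(-10))*(-32) - 1*623/6 = ((6*(½)*(-65))*(-10))*(-32) - 623/6 = -195*(-10)*(-32) - 623/6 = 1950*(-32) - 623/6 = -62400 - 623/6 = -375023/6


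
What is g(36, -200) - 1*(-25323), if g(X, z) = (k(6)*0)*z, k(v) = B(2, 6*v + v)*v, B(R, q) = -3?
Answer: 25323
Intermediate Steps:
k(v) = -3*v
g(X, z) = 0 (g(X, z) = (-3*6*0)*z = (-18*0)*z = 0*z = 0)
g(36, -200) - 1*(-25323) = 0 - 1*(-25323) = 0 + 25323 = 25323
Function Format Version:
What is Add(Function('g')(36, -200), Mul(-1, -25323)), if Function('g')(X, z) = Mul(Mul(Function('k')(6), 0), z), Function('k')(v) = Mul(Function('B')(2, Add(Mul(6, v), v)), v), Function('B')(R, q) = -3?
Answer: 25323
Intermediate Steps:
Function('k')(v) = Mul(-3, v)
Function('g')(X, z) = 0 (Function('g')(X, z) = Mul(Mul(Mul(-3, 6), 0), z) = Mul(Mul(-18, 0), z) = Mul(0, z) = 0)
Add(Function('g')(36, -200), Mul(-1, -25323)) = Add(0, Mul(-1, -25323)) = Add(0, 25323) = 25323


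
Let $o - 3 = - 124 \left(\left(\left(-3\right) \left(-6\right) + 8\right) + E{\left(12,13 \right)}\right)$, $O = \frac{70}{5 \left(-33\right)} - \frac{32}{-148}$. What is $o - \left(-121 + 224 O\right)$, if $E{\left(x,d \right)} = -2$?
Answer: $- \frac{3425396}{1221} \approx -2805.4$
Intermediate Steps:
$O = - \frac{254}{1221}$ ($O = \frac{70}{-165} - - \frac{8}{37} = 70 \left(- \frac{1}{165}\right) + \frac{8}{37} = - \frac{14}{33} + \frac{8}{37} = - \frac{254}{1221} \approx -0.20803$)
$o = -2973$ ($o = 3 - 124 \left(\left(\left(-3\right) \left(-6\right) + 8\right) - 2\right) = 3 - 124 \left(\left(18 + 8\right) - 2\right) = 3 - 124 \left(26 - 2\right) = 3 - 2976 = -2973$)
$o - \left(-121 + 224 O\right) = -2973 + \left(121 - - \frac{56896}{1221}\right) = -2973 + \left(121 + \frac{56896}{1221}\right) = -2973 + \frac{204637}{1221} = - \frac{3425396}{1221}$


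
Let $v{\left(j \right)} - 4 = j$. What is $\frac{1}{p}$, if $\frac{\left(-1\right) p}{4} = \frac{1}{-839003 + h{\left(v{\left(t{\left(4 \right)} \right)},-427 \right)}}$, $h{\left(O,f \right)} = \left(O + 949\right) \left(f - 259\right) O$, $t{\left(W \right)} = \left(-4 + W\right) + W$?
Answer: $\frac{6091019}{4} \approx 1.5228 \cdot 10^{6}$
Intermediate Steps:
$t{\left(W \right)} = -4 + 2 W$
$v{\left(j \right)} = 4 + j$
$h{\left(O,f \right)} = O \left(-259 + f\right) \left(949 + O\right)$ ($h{\left(O,f \right)} = \left(949 + O\right) \left(-259 + f\right) O = \left(-259 + f\right) \left(949 + O\right) O = O \left(-259 + f\right) \left(949 + O\right)$)
$p = \frac{4}{6091019}$ ($p = - \frac{4}{-839003 + \left(4 + \left(-4 + 2 \cdot 4\right)\right) \left(-245791 - 259 \left(4 + \left(-4 + 2 \cdot 4\right)\right) + 949 \left(-427\right) + \left(4 + \left(-4 + 2 \cdot 4\right)\right) \left(-427\right)\right)} = - \frac{4}{-839003 + \left(4 + \left(-4 + 8\right)\right) \left(-245791 - 259 \left(4 + \left(-4 + 8\right)\right) - 405223 + \left(4 + \left(-4 + 8\right)\right) \left(-427\right)\right)} = - \frac{4}{-839003 + \left(4 + 4\right) \left(-245791 - 259 \left(4 + 4\right) - 405223 + \left(4 + 4\right) \left(-427\right)\right)} = - \frac{4}{-839003 + 8 \left(-245791 - 2072 - 405223 + 8 \left(-427\right)\right)} = - \frac{4}{-839003 + 8 \left(-245791 - 2072 - 405223 - 3416\right)} = - \frac{4}{-839003 + 8 \left(-656502\right)} = - \frac{4}{-839003 - 5252016} = - \frac{4}{-6091019} = \left(-4\right) \left(- \frac{1}{6091019}\right) = \frac{4}{6091019} \approx 6.567 \cdot 10^{-7}$)
$\frac{1}{p} = \frac{1}{\frac{4}{6091019}} = \frac{6091019}{4}$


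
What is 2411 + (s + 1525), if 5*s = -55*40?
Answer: 3496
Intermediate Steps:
s = -440 (s = (-55*40)/5 = (⅕)*(-2200) = -440)
2411 + (s + 1525) = 2411 + (-440 + 1525) = 2411 + 1085 = 3496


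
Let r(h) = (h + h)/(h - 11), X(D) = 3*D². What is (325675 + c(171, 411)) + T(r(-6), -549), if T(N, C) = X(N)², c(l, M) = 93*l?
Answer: 28529122762/83521 ≈ 3.4158e+5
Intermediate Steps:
r(h) = 2*h/(-11 + h) (r(h) = (2*h)/(-11 + h) = 2*h/(-11 + h))
T(N, C) = 9*N⁴ (T(N, C) = (3*N²)² = 9*N⁴)
(325675 + c(171, 411)) + T(r(-6), -549) = (325675 + 93*171) + 9*(2*(-6)/(-11 - 6))⁴ = (325675 + 15903) + 9*(2*(-6)/(-17))⁴ = 341578 + 9*(2*(-6)*(-1/17))⁴ = 341578 + 9*(12/17)⁴ = 341578 + 9*(20736/83521) = 341578 + 186624/83521 = 28529122762/83521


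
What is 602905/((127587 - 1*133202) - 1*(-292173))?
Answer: 602905/286558 ≈ 2.1040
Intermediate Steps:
602905/((127587 - 1*133202) - 1*(-292173)) = 602905/((127587 - 133202) + 292173) = 602905/(-5615 + 292173) = 602905/286558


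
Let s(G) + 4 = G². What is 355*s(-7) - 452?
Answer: 15523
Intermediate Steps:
s(G) = -4 + G²
355*s(-7) - 452 = 355*(-4 + (-7)²) - 452 = 355*(-4 + 49) - 452 = 355*45 - 452 = 15975 - 452 = 15523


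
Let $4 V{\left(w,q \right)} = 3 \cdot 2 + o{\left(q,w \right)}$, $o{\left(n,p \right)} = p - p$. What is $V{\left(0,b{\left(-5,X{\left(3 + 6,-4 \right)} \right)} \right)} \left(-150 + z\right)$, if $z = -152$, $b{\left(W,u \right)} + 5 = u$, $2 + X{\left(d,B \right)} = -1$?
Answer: $-453$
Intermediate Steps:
$X{\left(d,B \right)} = -3$ ($X{\left(d,B \right)} = -2 - 1 = -3$)
$b{\left(W,u \right)} = -5 + u$
$o{\left(n,p \right)} = 0$
$V{\left(w,q \right)} = \frac{3}{2}$ ($V{\left(w,q \right)} = \frac{3 \cdot 2 + 0}{4} = \frac{6 + 0}{4} = \frac{1}{4} \cdot 6 = \frac{3}{2}$)
$V{\left(0,b{\left(-5,X{\left(3 + 6,-4 \right)} \right)} \right)} \left(-150 + z\right) = \frac{3 \left(-150 - 152\right)}{2} = \frac{3}{2} \left(-302\right) = -453$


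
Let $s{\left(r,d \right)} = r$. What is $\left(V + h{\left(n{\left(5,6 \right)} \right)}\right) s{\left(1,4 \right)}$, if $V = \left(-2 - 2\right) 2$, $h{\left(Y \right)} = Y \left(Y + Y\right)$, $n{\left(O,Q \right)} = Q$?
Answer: $64$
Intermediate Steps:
$h{\left(Y \right)} = 2 Y^{2}$ ($h{\left(Y \right)} = Y 2 Y = 2 Y^{2}$)
$V = -8$ ($V = \left(-4\right) 2 = -8$)
$\left(V + h{\left(n{\left(5,6 \right)} \right)}\right) s{\left(1,4 \right)} = \left(-8 + 2 \cdot 6^{2}\right) 1 = \left(-8 + 2 \cdot 36\right) 1 = \left(-8 + 72\right) 1 = 64 \cdot 1 = 64$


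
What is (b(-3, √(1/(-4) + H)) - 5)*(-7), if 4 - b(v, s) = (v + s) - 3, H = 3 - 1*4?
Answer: -35 + 7*I*√5/2 ≈ -35.0 + 7.8262*I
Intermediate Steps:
H = -1 (H = 3 - 4 = -1)
b(v, s) = 7 - s - v (b(v, s) = 4 - ((v + s) - 3) = 4 - ((s + v) - 3) = 4 - (-3 + s + v) = 4 + (3 - s - v) = 7 - s - v)
(b(-3, √(1/(-4) + H)) - 5)*(-7) = ((7 - √(1/(-4) - 1) - 1*(-3)) - 5)*(-7) = ((7 - √(-¼ - 1) + 3) - 5)*(-7) = ((7 - √(-5/4) + 3) - 5)*(-7) = ((7 - I*√5/2 + 3) - 5)*(-7) = ((10 - I*√5/2) - 5)*(-7) = (5 - I*√5/2)*(-7) = -35 + 7*I*√5/2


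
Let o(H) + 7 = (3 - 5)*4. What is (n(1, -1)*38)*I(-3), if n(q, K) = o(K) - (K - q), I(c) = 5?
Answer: -2470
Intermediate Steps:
o(H) = -15 (o(H) = -7 + (3 - 5)*4 = -7 - 2*4 = -7 - 8 = -15)
n(q, K) = -15 + q - K (n(q, K) = -15 - (K - q) = -15 + (q - K) = -15 + q - K)
(n(1, -1)*38)*I(-3) = ((-15 + 1 - 1*(-1))*38)*5 = ((-15 + 1 + 1)*38)*5 = -13*38*5 = -494*5 = -2470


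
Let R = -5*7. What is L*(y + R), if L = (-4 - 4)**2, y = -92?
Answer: -8128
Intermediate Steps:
R = -35
L = 64 (L = (-8)**2 = 64)
L*(y + R) = 64*(-92 - 35) = 64*(-127) = -8128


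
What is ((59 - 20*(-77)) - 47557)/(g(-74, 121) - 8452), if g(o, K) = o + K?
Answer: 45958/8405 ≈ 5.4679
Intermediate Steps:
g(o, K) = K + o
((59 - 20*(-77)) - 47557)/(g(-74, 121) - 8452) = ((59 - 20*(-77)) - 47557)/((121 - 74) - 8452) = ((59 + 1540) - 47557)/(47 - 8452) = (1599 - 47557)/(-8405) = -45958*(-1/8405) = 45958/8405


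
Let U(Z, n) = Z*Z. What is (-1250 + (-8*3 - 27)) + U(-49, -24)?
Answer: 1100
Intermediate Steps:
U(Z, n) = Z²
(-1250 + (-8*3 - 27)) + U(-49, -24) = (-1250 + (-8*3 - 27)) + (-49)² = (-1250 + (-24 - 27)) + 2401 = (-1250 - 51) + 2401 = -1301 + 2401 = 1100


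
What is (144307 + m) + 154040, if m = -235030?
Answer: 63317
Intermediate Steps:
(144307 + m) + 154040 = (144307 - 235030) + 154040 = -90723 + 154040 = 63317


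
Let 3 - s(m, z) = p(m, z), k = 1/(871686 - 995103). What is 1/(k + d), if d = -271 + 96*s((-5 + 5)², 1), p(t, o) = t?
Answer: 123417/2098088 ≈ 0.058824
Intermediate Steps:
k = -1/123417 (k = 1/(-123417) = -1/123417 ≈ -8.1026e-6)
s(m, z) = 3 - m
d = 17 (d = -271 + 96*(3 - (-5 + 5)²) = -271 + 96*(3 - 1*0²) = -271 + 96*(3 - 1*0) = -271 + 96*(3 + 0) = -271 + 96*3 = -271 + 288 = 17)
1/(k + d) = 1/(-1/123417 + 17) = 1/(2098088/123417) = 123417/2098088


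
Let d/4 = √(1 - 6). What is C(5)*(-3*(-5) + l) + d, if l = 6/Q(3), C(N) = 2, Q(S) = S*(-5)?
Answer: 146/5 + 4*I*√5 ≈ 29.2 + 8.9443*I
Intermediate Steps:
Q(S) = -5*S
l = -⅖ (l = 6/((-5*3)) = 6/(-15) = 6*(-1/15) = -⅖ ≈ -0.40000)
d = 4*I*√5 (d = 4*√(1 - 6) = 4*√(-5) = 4*(I*√5) = 4*I*√5 ≈ 8.9443*I)
C(5)*(-3*(-5) + l) + d = 2*(-3*(-5) - ⅖) + 4*I*√5 = 2*(15 - ⅖) + 4*I*√5 = 2*(73/5) + 4*I*√5 = 146/5 + 4*I*√5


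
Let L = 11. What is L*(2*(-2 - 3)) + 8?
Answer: -102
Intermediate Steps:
L*(2*(-2 - 3)) + 8 = 11*(2*(-2 - 3)) + 8 = 11*(2*(-5)) + 8 = 11*(-10) + 8 = -110 + 8 = -102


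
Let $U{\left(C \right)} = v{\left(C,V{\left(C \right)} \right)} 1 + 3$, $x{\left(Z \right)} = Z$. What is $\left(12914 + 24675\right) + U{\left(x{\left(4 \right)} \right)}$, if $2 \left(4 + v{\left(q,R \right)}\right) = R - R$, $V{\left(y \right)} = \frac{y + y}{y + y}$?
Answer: $37588$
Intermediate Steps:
$V{\left(y \right)} = 1$ ($V{\left(y \right)} = \frac{2 y}{2 y} = 2 y \frac{1}{2 y} = 1$)
$v{\left(q,R \right)} = -4$ ($v{\left(q,R \right)} = -4 + \frac{R - R}{2} = -4 + \frac{1}{2} \cdot 0 = -4 + 0 = -4$)
$U{\left(C \right)} = -1$ ($U{\left(C \right)} = \left(-4\right) 1 + 3 = -4 + 3 = -1$)
$\left(12914 + 24675\right) + U{\left(x{\left(4 \right)} \right)} = \left(12914 + 24675\right) - 1 = 37589 - 1 = 37588$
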